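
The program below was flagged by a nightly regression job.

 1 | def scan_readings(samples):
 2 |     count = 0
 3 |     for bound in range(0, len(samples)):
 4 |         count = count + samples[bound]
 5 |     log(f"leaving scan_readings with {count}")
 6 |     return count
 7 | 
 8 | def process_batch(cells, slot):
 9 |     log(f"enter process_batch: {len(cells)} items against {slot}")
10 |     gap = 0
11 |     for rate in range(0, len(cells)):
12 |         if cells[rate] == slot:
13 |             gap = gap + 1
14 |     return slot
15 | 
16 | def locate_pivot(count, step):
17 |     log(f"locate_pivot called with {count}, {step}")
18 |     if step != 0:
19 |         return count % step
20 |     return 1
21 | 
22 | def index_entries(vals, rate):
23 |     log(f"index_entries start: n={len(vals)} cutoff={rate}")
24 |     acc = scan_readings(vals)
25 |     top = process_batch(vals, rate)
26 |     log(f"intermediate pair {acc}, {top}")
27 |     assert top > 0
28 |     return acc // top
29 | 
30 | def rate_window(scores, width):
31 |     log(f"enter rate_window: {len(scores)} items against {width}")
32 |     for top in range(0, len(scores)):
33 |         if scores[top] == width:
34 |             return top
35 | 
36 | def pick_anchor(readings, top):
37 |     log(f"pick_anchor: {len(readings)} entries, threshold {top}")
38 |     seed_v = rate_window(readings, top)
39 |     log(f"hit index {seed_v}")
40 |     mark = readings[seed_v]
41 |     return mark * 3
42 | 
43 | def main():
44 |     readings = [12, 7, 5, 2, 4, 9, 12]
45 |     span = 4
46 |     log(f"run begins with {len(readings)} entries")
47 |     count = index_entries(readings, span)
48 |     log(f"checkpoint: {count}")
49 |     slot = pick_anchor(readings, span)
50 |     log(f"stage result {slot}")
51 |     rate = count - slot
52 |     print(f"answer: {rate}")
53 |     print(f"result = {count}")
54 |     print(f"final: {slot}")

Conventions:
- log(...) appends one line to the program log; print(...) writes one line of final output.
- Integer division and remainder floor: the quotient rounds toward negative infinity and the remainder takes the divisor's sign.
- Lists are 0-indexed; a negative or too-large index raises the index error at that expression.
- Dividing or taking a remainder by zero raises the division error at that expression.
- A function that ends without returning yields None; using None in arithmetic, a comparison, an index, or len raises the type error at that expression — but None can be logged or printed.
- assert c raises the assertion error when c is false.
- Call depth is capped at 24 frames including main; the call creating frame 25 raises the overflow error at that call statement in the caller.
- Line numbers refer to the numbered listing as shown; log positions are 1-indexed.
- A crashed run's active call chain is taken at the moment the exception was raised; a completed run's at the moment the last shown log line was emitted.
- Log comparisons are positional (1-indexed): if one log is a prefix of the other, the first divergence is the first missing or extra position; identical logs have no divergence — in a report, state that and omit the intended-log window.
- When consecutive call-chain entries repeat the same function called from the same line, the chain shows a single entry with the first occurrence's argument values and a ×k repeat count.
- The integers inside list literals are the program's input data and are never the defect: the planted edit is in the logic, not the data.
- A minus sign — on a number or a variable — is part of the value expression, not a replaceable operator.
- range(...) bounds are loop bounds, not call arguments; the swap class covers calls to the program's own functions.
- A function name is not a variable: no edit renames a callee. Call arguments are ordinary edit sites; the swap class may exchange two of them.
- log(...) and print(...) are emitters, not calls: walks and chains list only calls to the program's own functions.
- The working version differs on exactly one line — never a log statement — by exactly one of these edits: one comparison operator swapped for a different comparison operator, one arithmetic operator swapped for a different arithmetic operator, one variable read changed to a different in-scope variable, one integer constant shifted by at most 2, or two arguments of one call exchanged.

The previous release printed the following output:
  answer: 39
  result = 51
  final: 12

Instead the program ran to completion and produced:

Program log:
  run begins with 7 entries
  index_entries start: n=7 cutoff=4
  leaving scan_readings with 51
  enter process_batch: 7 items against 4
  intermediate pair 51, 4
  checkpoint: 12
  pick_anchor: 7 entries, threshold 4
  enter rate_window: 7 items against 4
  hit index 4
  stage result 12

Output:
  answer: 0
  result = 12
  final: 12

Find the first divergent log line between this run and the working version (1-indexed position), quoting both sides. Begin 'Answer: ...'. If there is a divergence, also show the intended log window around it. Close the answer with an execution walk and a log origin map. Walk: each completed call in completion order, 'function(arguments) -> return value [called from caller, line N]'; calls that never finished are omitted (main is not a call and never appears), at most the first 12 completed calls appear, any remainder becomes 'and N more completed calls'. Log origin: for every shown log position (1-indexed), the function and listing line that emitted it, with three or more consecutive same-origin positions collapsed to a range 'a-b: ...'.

Answer: position 5; shown 'intermediate pair 51, 4' vs intended 'intermediate pair 51, 1'.
Intended log window:
  3: leaving scan_readings with 51
  4: enter process_batch: 7 items against 4
  5: intermediate pair 51, 1
  6: checkpoint: 51
Execution walk:
  scan_readings([12, 7, 5, 2, 4, 9, 12]) -> 51  [called from index_entries, line 24]
  process_batch([12, 7, 5, 2, 4, 9, 12], 4) -> 4  [called from index_entries, line 25]
  index_entries([12, 7, 5, 2, 4, 9, 12], 4) -> 12  [called from main, line 47]
  rate_window([12, 7, 5, 2, 4, 9, 12], 4) -> 4  [called from pick_anchor, line 38]
  pick_anchor([12, 7, 5, 2, 4, 9, 12], 4) -> 12  [called from main, line 49]
Log origins:
  1 — main, line 46
  2 — index_entries, line 23
  3 — scan_readings, line 5
  4 — process_batch, line 9
  5 — index_entries, line 26
  6 — main, line 48
  7 — pick_anchor, line 37
  8 — rate_window, line 31
  9 — pick_anchor, line 39
  10 — main, line 50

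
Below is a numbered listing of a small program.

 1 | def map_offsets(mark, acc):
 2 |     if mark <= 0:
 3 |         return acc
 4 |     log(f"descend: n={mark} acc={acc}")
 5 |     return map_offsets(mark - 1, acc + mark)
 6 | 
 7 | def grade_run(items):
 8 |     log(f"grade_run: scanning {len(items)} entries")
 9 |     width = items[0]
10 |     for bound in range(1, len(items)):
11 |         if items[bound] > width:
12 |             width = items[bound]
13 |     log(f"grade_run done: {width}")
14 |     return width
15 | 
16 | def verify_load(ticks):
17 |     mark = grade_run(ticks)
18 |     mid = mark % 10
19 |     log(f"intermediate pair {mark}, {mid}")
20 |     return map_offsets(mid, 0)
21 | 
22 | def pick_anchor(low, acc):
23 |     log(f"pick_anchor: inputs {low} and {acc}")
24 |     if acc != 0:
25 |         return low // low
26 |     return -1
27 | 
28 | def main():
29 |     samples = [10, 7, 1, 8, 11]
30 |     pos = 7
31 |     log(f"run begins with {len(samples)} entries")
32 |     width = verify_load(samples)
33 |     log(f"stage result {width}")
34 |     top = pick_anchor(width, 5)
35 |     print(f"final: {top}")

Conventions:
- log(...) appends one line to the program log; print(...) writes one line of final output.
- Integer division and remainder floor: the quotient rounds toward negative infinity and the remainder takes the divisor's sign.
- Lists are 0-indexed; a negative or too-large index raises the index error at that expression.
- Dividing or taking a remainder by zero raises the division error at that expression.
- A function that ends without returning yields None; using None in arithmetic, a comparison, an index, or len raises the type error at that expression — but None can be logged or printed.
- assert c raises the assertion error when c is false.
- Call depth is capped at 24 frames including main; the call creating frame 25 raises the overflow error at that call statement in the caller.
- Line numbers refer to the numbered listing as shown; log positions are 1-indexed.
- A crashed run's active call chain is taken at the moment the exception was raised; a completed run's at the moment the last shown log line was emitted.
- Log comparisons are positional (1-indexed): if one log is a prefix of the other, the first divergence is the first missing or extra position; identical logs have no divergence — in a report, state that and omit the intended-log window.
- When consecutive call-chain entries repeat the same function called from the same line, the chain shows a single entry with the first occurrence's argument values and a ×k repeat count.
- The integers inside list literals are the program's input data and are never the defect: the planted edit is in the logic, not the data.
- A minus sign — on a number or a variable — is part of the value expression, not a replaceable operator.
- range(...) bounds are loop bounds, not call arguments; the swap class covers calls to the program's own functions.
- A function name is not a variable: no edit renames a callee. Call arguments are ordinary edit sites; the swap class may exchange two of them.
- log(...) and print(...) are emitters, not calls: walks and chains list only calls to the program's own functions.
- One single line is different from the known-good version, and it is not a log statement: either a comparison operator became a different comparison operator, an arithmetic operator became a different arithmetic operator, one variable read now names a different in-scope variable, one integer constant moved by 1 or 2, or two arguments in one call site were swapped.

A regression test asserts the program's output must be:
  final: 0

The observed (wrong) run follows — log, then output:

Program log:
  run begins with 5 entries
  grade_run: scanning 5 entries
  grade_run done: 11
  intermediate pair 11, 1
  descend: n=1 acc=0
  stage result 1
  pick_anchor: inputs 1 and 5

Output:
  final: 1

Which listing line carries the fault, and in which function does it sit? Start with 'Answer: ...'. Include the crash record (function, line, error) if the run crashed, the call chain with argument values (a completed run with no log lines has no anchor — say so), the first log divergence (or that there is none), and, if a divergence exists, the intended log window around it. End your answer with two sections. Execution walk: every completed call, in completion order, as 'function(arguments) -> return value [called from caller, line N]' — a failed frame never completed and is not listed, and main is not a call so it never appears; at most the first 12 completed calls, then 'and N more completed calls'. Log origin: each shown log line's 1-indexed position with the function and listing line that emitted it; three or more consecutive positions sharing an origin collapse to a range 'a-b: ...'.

Answer: the defect is in pick_anchor at line 25.
Key observation: No log line changed; the fault shows up purely in the output.
Call chain: main -> pick_anchor(1, 5) (called at line 34).
First divergence: none; the two logs match at every position.
Execution walk:
  grade_run([10, 7, 1, 8, 11]) -> 11  [called from verify_load, line 17]
  map_offsets(0, 1) -> 1  [called from map_offsets, line 5]
  map_offsets(1, 0) -> 1  [called from verify_load, line 20]
  verify_load([10, 7, 1, 8, 11]) -> 1  [called from main, line 32]
  pick_anchor(1, 5) -> 1  [called from main, line 34]
Log origins:
  1: from main, line 31
  2: from grade_run, line 8
  3: from grade_run, line 13
  4: from verify_load, line 19
  5: from map_offsets, line 4
  6: from main, line 33
  7: from pick_anchor, line 23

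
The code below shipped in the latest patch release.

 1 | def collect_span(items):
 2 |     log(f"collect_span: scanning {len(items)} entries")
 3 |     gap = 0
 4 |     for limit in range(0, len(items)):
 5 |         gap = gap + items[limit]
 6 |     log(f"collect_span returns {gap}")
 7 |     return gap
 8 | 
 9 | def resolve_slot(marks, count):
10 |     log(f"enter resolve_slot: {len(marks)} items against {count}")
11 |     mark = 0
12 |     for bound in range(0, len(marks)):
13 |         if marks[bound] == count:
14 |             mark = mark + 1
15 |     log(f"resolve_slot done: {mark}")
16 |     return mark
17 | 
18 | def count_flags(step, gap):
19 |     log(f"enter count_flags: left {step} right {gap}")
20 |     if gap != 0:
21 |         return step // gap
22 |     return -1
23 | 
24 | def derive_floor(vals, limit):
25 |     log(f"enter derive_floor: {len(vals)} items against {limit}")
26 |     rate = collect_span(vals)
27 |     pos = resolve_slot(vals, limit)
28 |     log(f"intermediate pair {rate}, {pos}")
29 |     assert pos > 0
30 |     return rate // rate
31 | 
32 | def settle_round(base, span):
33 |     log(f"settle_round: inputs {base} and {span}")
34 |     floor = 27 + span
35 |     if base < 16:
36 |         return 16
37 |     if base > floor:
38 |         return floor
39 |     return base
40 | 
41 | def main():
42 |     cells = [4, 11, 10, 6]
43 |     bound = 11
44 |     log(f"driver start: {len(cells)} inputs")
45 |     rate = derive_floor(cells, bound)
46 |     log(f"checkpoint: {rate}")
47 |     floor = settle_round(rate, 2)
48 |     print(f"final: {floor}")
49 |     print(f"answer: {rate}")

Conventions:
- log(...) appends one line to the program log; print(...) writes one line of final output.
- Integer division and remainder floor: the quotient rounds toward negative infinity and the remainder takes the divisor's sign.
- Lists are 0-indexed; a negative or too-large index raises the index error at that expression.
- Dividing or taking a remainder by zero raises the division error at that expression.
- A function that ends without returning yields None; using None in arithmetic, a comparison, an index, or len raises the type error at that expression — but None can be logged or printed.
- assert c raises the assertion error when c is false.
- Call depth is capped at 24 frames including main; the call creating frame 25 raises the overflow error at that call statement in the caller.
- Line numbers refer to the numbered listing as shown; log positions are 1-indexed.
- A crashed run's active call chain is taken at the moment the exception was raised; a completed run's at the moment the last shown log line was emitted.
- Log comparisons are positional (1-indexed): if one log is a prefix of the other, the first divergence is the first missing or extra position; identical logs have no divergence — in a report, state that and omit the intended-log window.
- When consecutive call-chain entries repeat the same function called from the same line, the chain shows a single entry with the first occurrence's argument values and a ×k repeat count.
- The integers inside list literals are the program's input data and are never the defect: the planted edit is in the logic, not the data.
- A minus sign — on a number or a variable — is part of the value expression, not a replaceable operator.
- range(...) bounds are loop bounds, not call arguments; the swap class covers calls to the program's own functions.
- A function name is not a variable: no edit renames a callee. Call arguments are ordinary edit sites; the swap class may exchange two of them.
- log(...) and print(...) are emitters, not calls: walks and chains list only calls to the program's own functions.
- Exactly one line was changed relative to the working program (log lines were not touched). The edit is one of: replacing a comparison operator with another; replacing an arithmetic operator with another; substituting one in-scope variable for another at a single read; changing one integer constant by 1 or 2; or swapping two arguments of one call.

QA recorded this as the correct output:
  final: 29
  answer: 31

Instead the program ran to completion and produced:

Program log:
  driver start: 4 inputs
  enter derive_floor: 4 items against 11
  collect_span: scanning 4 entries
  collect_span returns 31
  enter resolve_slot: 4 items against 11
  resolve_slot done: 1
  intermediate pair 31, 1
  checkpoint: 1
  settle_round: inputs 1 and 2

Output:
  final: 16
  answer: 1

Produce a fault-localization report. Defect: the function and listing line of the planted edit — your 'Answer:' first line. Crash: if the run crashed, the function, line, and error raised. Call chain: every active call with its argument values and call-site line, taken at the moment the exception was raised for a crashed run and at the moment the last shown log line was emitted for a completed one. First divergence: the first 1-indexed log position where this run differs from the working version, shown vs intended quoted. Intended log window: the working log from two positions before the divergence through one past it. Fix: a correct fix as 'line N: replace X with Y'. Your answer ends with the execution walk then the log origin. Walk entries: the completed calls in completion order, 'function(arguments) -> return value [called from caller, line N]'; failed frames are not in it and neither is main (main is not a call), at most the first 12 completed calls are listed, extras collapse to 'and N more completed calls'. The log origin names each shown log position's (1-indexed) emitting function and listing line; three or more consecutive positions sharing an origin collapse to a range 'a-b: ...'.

Answer: the defect is in derive_floor at line 30.
The tell: At log position 8 the runs split — shown 'checkpoint: 1', but the working version logs 'checkpoint: 31'.
Call chain: main -> settle_round(1, 2) (called at line 47).
First divergence: at position 8 the run shows 'checkpoint: 1' where the working version logs 'checkpoint: 31'.
Intended log window:
  6: resolve_slot done: 1
  7: intermediate pair 31, 1
  8: checkpoint: 31
  9: settle_round: inputs 31 and 2
Execution walk:
  collect_span([4, 11, 10, 6]) -> 31  [called from derive_floor, line 26]
  resolve_slot([4, 11, 10, 6], 11) -> 1  [called from derive_floor, line 27]
  derive_floor([4, 11, 10, 6], 11) -> 1  [called from main, line 45]
  settle_round(1, 2) -> 16  [called from main, line 47]
Log origin:
  1: logged in main at line 44
  2: logged in derive_floor at line 25
  3: logged in collect_span at line 2
  4: logged in collect_span at line 6
  5: logged in resolve_slot at line 10
  6: logged in resolve_slot at line 15
  7: logged in derive_floor at line 28
  8: logged in main at line 46
  9: logged in settle_round at line 33
A correct fix: line 30: replace `rate // rate` with `rate // pos`.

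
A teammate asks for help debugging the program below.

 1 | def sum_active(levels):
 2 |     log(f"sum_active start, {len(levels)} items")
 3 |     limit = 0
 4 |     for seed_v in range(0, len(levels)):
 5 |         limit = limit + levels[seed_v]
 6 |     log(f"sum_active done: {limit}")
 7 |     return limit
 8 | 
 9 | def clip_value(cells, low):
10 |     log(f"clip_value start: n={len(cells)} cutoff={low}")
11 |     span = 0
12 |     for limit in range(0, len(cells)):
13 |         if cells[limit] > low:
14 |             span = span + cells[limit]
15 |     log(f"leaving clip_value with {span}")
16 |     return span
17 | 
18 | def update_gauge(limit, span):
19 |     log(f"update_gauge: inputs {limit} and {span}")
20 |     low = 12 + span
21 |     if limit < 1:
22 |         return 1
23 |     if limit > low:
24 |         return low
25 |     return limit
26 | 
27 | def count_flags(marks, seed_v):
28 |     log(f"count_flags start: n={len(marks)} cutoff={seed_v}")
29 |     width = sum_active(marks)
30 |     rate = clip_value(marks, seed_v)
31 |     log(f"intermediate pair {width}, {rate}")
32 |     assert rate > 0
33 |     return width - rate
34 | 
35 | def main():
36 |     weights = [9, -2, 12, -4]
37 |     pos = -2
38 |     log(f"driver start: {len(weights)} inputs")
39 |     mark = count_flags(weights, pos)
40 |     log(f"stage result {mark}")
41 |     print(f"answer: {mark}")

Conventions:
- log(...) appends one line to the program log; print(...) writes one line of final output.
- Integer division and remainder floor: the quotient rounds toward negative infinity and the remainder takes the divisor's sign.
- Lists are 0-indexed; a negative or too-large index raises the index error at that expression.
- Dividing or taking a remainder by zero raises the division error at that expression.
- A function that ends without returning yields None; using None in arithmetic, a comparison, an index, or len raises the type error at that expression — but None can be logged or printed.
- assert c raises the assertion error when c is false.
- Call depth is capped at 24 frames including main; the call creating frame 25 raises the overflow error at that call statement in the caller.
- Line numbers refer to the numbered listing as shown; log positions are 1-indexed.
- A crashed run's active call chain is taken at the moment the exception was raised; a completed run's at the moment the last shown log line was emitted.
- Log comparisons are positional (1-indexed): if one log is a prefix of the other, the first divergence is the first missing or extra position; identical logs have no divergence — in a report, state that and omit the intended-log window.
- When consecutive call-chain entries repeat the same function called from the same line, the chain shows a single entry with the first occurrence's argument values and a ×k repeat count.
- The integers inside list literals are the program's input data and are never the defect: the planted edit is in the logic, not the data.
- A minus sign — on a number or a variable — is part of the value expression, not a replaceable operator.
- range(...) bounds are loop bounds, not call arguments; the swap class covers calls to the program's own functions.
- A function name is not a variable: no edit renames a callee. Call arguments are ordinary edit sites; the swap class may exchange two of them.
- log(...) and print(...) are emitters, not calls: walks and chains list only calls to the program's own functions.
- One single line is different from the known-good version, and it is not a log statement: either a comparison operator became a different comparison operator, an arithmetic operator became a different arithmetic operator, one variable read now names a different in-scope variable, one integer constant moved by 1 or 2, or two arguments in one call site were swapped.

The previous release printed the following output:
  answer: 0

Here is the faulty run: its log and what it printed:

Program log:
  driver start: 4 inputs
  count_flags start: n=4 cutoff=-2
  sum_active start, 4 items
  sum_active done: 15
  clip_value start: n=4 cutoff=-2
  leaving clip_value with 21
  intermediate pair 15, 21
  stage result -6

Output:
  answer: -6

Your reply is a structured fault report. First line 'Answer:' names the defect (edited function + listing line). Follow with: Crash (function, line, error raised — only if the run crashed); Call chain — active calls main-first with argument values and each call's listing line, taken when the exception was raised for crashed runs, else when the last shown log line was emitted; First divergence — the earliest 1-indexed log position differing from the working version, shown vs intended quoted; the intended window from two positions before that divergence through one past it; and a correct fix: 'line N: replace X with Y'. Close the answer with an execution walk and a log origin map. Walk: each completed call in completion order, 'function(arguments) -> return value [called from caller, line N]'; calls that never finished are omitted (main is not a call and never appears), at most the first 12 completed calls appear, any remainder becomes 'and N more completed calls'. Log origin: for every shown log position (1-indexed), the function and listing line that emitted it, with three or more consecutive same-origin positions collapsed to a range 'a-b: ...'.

Answer: the defect is in count_flags at line 33.
Key fact: Log line 8 is where behavior first shows: 'stage result -6' appears instead of 'stage result 0'.
Call chain: main.
First divergence: position 8 — the shown line 'stage result -6' should read 'stage result 0'.
Intended log window:
  6: leaving clip_value with 21
  7: intermediate pair 15, 21
  8: stage result 0
Execution walk:
  sum_active([9, -2, 12, -4]) -> 15  [called from count_flags, line 29]
  clip_value([9, -2, 12, -4], -2) -> 21  [called from count_flags, line 30]
  count_flags([9, -2, 12, -4], -2) -> -6  [called from main, line 39]
Log origin:
  1: from main, line 38
  2: from count_flags, line 28
  3: from sum_active, line 2
  4: from sum_active, line 6
  5: from clip_value, line 10
  6: from clip_value, line 15
  7: from count_flags, line 31
  8: from main, line 40
A correct fix: line 33: replace `-` with `//`.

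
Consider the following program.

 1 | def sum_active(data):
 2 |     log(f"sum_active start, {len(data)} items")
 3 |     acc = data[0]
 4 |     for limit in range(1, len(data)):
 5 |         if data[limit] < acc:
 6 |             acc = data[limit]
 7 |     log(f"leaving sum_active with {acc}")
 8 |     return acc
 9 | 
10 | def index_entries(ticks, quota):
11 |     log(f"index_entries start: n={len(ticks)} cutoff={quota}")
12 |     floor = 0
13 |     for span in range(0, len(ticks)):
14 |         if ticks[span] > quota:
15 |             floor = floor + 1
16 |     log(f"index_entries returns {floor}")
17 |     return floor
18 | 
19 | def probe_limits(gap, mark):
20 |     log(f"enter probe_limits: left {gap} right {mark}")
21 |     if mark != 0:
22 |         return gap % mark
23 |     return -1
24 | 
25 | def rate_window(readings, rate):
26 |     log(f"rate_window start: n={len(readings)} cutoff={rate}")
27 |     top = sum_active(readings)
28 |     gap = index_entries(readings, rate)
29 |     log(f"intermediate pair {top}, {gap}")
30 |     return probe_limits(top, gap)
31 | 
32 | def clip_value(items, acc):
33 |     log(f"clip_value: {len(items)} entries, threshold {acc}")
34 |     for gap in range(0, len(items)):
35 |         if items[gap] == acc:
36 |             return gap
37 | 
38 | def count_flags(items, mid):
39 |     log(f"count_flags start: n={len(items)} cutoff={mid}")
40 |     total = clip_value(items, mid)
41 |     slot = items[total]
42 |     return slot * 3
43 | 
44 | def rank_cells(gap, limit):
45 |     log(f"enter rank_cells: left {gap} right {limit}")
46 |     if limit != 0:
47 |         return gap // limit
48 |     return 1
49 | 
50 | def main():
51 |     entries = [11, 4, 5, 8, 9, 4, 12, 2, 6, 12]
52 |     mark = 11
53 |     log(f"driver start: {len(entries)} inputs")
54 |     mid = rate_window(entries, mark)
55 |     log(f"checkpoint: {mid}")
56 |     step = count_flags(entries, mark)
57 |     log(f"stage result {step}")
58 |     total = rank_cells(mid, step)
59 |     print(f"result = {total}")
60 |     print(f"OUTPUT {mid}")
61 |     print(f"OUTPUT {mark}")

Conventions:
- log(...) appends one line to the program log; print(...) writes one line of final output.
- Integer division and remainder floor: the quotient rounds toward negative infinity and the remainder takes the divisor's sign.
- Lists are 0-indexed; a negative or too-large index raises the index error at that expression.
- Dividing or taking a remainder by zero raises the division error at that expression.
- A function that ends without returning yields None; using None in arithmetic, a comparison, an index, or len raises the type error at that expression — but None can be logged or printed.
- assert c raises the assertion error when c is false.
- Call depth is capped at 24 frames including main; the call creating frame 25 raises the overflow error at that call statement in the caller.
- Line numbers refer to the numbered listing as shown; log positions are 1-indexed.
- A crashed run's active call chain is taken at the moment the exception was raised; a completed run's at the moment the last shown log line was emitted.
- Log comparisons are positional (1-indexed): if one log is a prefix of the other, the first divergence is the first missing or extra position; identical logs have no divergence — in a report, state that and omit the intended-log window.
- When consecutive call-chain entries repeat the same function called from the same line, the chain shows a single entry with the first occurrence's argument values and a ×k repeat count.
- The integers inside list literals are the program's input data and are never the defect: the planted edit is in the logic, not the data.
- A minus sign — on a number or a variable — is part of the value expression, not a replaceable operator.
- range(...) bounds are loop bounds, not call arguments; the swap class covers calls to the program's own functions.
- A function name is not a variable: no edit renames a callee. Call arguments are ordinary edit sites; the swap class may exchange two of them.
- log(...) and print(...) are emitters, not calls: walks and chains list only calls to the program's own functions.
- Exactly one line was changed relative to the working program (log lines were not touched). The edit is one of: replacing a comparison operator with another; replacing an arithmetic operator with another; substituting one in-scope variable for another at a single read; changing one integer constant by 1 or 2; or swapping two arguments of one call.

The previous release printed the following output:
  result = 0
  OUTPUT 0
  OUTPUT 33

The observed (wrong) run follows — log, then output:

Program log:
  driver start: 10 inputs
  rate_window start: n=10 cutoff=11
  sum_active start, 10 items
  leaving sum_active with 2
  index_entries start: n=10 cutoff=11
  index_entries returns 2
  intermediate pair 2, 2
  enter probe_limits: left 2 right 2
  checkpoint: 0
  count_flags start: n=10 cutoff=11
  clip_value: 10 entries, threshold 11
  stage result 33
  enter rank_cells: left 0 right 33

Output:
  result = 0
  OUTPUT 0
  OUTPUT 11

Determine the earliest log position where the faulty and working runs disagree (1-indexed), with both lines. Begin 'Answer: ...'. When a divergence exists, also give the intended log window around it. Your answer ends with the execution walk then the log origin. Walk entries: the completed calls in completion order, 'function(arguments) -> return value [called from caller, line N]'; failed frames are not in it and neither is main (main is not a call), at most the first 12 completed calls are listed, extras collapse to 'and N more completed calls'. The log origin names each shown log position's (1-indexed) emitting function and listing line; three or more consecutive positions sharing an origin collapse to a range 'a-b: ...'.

Answer: none; the two logs match at every position.
Execution walk:
  sum_active([11, 4, 5, 8, 9, 4, 12, 2, 6, 12]) -> 2  [called from rate_window, line 27]
  index_entries([11, 4, 5, 8, 9, 4, 12, 2, 6, 12], 11) -> 2  [called from rate_window, line 28]
  probe_limits(2, 2) -> 0  [called from rate_window, line 30]
  rate_window([11, 4, 5, 8, 9, 4, 12, 2, 6, 12], 11) -> 0  [called from main, line 54]
  clip_value([11, 4, 5, 8, 9, 4, 12, 2, 6, 12], 11) -> 0  [called from count_flags, line 40]
  count_flags([11, 4, 5, 8, 9, 4, 12, 2, 6, 12], 11) -> 33  [called from main, line 56]
  rank_cells(0, 33) -> 0  [called from main, line 58]
Log origins:
  1: logged in main at line 53
  2: logged in rate_window at line 26
  3: logged in sum_active at line 2
  4: logged in sum_active at line 7
  5: logged in index_entries at line 11
  6: logged in index_entries at line 16
  7: logged in rate_window at line 29
  8: logged in probe_limits at line 20
  9: logged in main at line 55
  10: logged in count_flags at line 39
  11: logged in clip_value at line 33
  12: logged in main at line 57
  13: logged in rank_cells at line 45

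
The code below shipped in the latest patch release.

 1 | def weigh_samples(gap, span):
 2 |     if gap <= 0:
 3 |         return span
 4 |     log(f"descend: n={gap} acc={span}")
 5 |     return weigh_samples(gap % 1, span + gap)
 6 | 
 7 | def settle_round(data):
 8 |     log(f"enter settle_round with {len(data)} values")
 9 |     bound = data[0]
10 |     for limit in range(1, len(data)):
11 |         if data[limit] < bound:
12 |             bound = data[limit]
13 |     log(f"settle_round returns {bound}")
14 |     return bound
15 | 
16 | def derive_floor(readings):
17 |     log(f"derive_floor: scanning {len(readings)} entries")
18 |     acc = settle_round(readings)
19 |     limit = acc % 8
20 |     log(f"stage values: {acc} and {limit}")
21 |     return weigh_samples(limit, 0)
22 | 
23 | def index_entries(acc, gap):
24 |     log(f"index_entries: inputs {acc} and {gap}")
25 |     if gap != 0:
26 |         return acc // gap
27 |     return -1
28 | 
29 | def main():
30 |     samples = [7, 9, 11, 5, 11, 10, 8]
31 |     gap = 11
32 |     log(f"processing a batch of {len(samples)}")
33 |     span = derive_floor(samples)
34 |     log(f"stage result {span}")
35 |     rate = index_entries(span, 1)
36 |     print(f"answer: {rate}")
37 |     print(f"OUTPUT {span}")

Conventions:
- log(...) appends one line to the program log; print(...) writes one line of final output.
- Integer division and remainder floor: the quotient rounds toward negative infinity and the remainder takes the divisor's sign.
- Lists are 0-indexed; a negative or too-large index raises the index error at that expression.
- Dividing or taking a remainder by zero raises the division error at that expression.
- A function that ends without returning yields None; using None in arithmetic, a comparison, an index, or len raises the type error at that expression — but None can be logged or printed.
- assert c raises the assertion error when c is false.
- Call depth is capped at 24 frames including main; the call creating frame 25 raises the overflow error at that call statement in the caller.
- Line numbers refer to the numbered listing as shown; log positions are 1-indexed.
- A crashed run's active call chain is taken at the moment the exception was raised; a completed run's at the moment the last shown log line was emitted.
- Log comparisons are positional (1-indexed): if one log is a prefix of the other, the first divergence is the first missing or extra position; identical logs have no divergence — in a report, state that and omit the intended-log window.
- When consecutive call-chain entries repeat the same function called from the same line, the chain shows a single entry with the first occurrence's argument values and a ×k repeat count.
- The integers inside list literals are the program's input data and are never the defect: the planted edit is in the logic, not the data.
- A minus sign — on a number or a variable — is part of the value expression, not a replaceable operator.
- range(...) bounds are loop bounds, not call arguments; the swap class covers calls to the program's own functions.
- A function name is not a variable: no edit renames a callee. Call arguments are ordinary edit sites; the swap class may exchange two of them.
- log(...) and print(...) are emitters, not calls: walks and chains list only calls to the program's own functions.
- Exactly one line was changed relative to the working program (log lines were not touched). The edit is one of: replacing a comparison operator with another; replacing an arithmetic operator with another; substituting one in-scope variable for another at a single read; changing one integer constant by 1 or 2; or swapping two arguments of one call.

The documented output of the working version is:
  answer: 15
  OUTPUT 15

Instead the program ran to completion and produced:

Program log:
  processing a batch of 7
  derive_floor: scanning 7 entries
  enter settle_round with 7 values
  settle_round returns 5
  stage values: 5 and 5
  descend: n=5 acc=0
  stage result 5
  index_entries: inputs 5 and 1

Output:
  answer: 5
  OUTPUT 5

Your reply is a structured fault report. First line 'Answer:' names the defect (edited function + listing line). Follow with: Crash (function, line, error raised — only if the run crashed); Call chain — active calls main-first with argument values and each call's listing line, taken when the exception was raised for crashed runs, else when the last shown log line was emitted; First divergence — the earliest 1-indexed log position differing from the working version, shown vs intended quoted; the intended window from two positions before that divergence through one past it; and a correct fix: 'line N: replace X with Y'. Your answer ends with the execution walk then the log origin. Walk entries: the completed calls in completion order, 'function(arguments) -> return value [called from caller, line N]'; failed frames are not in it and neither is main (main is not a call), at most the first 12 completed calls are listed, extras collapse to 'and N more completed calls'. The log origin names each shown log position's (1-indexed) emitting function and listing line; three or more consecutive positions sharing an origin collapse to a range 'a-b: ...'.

Answer: the defect is in weigh_samples at line 5.
Key observation: The earliest visible damage is log position 7 — 'stage result 5' rather than the intended 'descend: n=4 acc=5'.
Call chain: main -> index_entries(5, 1) (called at line 35).
First divergence: at position 7 the run shows 'stage result 5' where the working version logs 'descend: n=4 acc=5'.
Intended log window:
  5: stage values: 5 and 5
  6: descend: n=5 acc=0
  7: descend: n=4 acc=5
  8: descend: n=3 acc=9
Execution walk:
  settle_round([7, 9, 11, 5, 11, 10, 8]) -> 5  [called from derive_floor, line 18]
  weigh_samples(0, 5) -> 5  [called from weigh_samples, line 5]
  weigh_samples(5, 0) -> 5  [called from derive_floor, line 21]
  derive_floor([7, 9, 11, 5, 11, 10, 8]) -> 5  [called from main, line 33]
  index_entries(5, 1) -> 5  [called from main, line 35]
Log line origins:
  1: logged in main at line 32
  2: logged in derive_floor at line 17
  3: logged in settle_round at line 8
  4: logged in settle_round at line 13
  5: logged in derive_floor at line 20
  6: logged in weigh_samples at line 4
  7: logged in main at line 34
  8: logged in index_entries at line 24
A correct fix: line 5: replace `%` with `-`.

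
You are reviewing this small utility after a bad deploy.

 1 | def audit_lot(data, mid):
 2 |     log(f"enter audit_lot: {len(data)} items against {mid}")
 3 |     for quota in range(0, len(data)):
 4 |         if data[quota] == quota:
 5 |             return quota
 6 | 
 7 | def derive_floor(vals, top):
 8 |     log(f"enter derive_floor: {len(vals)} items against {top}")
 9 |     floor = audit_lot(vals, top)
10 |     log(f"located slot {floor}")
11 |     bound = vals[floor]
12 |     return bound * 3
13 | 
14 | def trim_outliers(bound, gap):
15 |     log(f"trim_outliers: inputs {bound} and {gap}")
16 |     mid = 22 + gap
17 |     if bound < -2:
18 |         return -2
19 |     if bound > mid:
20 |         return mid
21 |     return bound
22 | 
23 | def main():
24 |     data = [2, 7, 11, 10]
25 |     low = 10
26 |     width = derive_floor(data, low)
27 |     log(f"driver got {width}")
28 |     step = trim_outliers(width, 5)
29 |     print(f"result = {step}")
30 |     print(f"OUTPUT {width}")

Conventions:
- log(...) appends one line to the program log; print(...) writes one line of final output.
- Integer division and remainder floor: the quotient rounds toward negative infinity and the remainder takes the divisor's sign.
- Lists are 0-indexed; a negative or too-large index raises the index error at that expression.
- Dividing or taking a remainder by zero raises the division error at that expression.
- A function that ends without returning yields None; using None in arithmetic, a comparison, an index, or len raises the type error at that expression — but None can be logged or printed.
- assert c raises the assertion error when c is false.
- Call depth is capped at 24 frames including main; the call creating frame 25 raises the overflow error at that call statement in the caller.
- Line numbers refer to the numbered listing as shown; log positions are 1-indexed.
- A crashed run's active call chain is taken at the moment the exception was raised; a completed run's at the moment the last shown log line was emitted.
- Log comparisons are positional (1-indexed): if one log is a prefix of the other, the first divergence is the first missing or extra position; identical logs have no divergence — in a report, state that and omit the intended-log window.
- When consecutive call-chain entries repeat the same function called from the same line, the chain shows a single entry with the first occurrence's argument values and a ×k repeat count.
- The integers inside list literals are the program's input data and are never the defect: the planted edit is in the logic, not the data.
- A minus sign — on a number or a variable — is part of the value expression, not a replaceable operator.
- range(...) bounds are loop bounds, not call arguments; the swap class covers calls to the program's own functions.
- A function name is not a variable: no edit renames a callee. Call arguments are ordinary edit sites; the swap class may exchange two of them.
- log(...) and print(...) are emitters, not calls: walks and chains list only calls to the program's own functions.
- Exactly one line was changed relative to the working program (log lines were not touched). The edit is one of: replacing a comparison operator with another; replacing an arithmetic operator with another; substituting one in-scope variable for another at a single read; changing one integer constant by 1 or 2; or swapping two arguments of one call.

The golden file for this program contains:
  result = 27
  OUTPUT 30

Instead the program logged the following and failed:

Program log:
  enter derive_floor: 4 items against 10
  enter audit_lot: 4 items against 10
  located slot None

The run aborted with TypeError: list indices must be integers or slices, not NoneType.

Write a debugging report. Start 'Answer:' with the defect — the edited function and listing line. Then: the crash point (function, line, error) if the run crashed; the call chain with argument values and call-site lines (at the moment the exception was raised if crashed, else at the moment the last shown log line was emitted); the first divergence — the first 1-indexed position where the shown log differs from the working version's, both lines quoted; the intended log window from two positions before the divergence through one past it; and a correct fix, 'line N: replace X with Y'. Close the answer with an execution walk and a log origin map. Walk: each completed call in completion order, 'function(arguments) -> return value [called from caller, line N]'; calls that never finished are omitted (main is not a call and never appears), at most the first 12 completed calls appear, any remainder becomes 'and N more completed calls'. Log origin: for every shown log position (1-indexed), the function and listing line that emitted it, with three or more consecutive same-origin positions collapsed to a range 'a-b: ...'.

Answer: the defect is in audit_lot at line 4.
Core observation: Position 3 is the first bad log line: 'located slot None' should read 'located slot 3'.
Crash: derive_floor, line 11, TypeError.
Call chain: main -> derive_floor([2, 7, 11, 10], 10) (called at line 26).
First divergence: position 3; shown 'located slot None' vs intended 'located slot 3'.
Intended log window:
  1: enter derive_floor: 4 items against 10
  2: enter audit_lot: 4 items against 10
  3: located slot 3
  4: driver got 30
Execution walk:
  audit_lot([2, 7, 11, 10], 10) -> None  [called from derive_floor, line 9]
Log origins:
  1: from derive_floor, line 8
  2: from audit_lot, line 2
  3: from derive_floor, line 10
A correct fix: line 4: replace `data[quota] == quota` with `data[quota] == mid`.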